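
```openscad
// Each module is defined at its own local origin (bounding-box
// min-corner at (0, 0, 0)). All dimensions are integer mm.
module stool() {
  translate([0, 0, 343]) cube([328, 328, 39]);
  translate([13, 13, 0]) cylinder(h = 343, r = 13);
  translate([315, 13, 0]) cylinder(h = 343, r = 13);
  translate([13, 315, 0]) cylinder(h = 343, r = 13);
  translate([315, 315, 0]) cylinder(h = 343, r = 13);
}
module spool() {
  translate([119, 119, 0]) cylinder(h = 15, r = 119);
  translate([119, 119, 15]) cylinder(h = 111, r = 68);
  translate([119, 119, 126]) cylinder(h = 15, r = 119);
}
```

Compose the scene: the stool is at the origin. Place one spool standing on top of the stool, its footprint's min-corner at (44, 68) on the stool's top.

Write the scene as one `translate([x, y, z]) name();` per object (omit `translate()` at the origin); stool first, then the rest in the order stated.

stool();
translate([44, 68, 382]) spool();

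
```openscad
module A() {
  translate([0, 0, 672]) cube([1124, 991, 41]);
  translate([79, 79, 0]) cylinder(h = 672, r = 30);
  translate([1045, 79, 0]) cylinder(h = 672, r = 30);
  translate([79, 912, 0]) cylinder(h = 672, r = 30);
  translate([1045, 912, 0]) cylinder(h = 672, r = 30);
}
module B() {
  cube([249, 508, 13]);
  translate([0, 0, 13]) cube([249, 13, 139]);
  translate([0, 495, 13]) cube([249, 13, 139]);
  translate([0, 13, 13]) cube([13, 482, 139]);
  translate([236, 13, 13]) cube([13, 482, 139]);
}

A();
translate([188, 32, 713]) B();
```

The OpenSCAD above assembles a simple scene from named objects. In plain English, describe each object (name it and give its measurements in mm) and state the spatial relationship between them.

A is a table with a 1124×991 mm rectangular top, 41 mm thick, top surface at z = 713 mm, supported by four round legs of 60 mm diameter, each leg's bounding box inset 49 mm from the nearest pair of top edges, running from the floor.

B is an open-topped rectangular box: outside dimensions 249×508×152 mm, with a uniform wall and base thickness of 13 mm. The base is a full 249×508 slab on the floor; four walls sit on top of the base. The front and back walls (the −y and +y sides) span the full width; the two side walls fit between them.

The open box is on top of the table.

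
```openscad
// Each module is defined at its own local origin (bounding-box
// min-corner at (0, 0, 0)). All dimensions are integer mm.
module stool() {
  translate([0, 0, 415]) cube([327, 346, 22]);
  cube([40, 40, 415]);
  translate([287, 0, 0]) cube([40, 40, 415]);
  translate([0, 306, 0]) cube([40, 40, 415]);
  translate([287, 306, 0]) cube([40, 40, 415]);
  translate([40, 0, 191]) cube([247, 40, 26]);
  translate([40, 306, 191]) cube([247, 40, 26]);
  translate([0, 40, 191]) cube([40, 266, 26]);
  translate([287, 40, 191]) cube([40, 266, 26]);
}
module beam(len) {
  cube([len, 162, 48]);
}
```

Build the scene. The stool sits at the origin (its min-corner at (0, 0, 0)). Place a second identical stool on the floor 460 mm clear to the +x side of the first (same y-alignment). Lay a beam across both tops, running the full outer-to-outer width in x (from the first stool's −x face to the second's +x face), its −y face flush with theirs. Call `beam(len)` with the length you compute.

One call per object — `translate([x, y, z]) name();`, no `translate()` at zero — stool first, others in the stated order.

stool();
translate([787, 0, 0]) stool();
translate([0, 0, 437]) beam(1114);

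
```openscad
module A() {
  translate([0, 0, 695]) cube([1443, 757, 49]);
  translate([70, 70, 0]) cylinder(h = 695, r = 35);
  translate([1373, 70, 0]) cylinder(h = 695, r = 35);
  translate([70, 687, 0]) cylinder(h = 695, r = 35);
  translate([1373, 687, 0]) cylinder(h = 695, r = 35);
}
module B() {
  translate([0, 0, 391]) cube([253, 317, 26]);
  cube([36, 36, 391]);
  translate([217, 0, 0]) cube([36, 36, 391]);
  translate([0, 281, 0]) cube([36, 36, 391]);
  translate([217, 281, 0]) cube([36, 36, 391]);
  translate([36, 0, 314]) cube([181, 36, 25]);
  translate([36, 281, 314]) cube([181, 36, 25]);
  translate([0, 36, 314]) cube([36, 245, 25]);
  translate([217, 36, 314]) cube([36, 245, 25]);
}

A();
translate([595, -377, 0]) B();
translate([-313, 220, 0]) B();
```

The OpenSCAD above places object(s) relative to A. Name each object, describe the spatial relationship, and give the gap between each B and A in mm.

A is a table. B is a stool. Two stools sit around the table at the −y, −x sides. The gap between each stool and the table is 60 mm.

Each stool's nearest face is 60 mm from the table's bounding box.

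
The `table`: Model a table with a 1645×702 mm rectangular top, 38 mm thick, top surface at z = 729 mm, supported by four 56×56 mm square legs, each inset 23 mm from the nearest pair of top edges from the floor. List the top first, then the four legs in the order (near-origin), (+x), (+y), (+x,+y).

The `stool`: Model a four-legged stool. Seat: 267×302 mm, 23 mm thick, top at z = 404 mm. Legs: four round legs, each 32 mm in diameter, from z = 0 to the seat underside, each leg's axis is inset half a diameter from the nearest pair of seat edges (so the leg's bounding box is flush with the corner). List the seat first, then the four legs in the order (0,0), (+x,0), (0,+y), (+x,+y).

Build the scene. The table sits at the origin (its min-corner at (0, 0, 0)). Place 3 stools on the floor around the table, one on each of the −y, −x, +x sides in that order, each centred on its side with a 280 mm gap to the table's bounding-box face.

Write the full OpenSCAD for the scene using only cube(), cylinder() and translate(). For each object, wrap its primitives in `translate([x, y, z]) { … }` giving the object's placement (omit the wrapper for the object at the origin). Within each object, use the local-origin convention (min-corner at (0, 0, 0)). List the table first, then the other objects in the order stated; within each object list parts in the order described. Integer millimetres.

translate([0, 0, 691]) cube([1645, 702, 38]);
translate([23, 23, 0]) cube([56, 56, 691]);
translate([1566, 23, 0]) cube([56, 56, 691]);
translate([23, 623, 0]) cube([56, 56, 691]);
translate([1566, 623, 0]) cube([56, 56, 691]);
translate([689, -582, 0]) {
  translate([0, 0, 381]) cube([267, 302, 23]);
  translate([16, 16, 0]) cylinder(h = 381, r = 16);
  translate([251, 16, 0]) cylinder(h = 381, r = 16);
  translate([16, 286, 0]) cylinder(h = 381, r = 16);
  translate([251, 286, 0]) cylinder(h = 381, r = 16);
}
translate([-547, 200, 0]) {
  translate([0, 0, 381]) cube([267, 302, 23]);
  translate([16, 16, 0]) cylinder(h = 381, r = 16);
  translate([251, 16, 0]) cylinder(h = 381, r = 16);
  translate([16, 286, 0]) cylinder(h = 381, r = 16);
  translate([251, 286, 0]) cylinder(h = 381, r = 16);
}
translate([1925, 200, 0]) {
  translate([0, 0, 381]) cube([267, 302, 23]);
  translate([16, 16, 0]) cylinder(h = 381, r = 16);
  translate([251, 16, 0]) cylinder(h = 381, r = 16);
  translate([16, 286, 0]) cylinder(h = 381, r = 16);
  translate([251, 286, 0]) cylinder(h = 381, r = 16);
}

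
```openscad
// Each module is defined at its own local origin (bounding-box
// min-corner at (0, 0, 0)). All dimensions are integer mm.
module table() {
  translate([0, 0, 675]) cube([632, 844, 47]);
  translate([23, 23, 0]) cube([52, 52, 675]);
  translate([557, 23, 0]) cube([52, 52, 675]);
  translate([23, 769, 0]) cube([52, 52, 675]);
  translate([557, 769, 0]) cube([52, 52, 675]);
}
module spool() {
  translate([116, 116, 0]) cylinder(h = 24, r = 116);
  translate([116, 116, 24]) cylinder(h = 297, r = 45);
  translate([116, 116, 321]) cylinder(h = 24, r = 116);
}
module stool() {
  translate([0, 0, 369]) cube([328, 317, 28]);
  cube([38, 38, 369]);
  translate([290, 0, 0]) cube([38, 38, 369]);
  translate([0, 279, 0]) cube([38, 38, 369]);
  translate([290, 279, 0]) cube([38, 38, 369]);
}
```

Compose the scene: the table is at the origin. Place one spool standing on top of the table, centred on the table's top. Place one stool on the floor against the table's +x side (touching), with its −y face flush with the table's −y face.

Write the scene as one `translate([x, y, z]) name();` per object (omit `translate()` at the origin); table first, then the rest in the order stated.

table();
translate([200, 306, 722]) spool();
translate([632, 0, 0]) stool();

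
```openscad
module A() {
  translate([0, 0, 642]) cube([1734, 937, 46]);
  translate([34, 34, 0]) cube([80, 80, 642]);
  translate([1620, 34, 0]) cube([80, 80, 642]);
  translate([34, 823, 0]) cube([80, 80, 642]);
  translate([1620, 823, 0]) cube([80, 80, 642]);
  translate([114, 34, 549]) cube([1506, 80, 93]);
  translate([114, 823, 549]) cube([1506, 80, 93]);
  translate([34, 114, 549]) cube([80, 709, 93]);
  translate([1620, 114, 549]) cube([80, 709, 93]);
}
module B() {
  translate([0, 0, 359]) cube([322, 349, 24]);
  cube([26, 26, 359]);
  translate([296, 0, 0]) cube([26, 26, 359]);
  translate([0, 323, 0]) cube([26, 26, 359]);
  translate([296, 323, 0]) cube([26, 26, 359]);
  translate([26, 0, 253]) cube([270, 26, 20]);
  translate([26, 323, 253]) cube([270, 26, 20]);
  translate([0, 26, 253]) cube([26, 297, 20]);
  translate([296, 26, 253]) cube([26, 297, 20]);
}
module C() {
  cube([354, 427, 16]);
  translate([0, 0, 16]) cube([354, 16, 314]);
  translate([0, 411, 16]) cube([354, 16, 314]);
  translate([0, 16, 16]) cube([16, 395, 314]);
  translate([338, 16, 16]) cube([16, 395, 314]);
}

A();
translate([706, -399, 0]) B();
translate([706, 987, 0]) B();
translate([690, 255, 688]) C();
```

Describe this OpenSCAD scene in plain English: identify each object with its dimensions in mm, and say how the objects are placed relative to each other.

A is a table with a 1734×937 mm rectangular top, 46 mm thick, top surface at z = 688 mm, supported by four 80×80 mm square legs, each inset 34 mm from the nearest pair of top edges, running from the floor. Four apron rails, 80 mm thick and 93 mm tall, run between adjacent legs with their top edges flush with the underside of the top and their outer faces flush with the legs' outer faces.

B is a simple wooden stool: a rectangular seat 322 mm (x) by 349 mm (y), 24 mm thick, top face at z = 383 mm, on four square legs, each 26×26 mm in cross-section. The legs rest on z = 0, each flush with a corner of the seat. Four stretchers, 26 mm wide and 20 mm tall, connect adjacent legs with their undersides at z = 253 mm, each running between the inner faces of the legs it joins and aligned with the legs' outer faces on the other axis.

C is an open-topped rectangular box: outside dimensions 354×427×330 mm, with a uniform wall and base thickness of 16 mm. The base is a full 354×427 slab on the floor; four walls sit on top of the base. The front and back walls (the −y and +y sides) span the full width; the two side walls fit between them.

Two stools sit around the table at the −y, +y sides. The open box is on top of the table, centred.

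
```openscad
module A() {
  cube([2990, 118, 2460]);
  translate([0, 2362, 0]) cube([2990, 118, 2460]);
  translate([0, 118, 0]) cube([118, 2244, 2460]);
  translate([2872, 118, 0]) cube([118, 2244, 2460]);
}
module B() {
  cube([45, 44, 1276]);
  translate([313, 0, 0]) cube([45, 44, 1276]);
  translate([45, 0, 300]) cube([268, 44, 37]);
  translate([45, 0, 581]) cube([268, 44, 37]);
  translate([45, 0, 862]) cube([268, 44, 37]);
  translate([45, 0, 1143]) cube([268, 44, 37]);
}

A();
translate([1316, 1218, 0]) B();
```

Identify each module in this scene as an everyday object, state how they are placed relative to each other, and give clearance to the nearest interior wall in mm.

A is a house frame. B is a ladder. The ladder sits inside the house frame, centred. The clearance to the nearest interior wall is 1100 mm.

Clearances: x = 1198, y = 1100; minimum 1100 mm.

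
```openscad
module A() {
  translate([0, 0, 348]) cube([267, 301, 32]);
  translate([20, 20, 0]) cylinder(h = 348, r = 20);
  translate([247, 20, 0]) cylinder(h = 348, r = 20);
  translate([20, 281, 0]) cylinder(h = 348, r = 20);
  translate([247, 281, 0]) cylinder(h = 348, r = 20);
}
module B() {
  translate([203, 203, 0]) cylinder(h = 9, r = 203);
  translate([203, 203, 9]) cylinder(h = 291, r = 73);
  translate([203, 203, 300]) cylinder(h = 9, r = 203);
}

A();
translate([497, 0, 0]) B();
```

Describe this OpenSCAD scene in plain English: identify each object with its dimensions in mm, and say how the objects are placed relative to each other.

A is a four-legged stool. The seat is a 267×301×32 mm slab whose top surface is at z = 380 mm; four round legs, each 40 mm in diameter, run from the floor (z = 0) to the underside of the seat, each leg's axis is inset half a diameter from the nearest pair of seat edges (so the leg's bounding box is flush with the corner).

B is a spool: two coaxial disc flanges of radius 203 mm and thickness 9 mm, joined by a core cylinder of radius 73 mm and height 291 mm. The lower flange rests on z = 0 and the three cylinders share a vertical axis.

The spool is on the floor beside the stool on its +x side.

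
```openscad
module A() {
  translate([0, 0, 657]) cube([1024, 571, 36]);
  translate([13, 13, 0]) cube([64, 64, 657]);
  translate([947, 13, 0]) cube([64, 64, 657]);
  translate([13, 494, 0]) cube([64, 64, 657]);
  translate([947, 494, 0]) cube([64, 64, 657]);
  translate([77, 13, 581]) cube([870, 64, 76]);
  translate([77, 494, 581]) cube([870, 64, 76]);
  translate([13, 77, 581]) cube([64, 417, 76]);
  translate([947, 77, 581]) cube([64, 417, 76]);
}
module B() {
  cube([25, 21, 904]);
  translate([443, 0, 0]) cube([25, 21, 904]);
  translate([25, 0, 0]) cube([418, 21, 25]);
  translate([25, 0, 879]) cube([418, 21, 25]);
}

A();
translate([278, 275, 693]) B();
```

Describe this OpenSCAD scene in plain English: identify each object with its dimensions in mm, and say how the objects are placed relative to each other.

A is a table with a 1024×571 mm rectangular top, 36 mm thick, top surface at z = 693 mm, supported by four 64×64 mm square legs, each inset 13 mm from the nearest pair of top edges, running from the floor. Four apron rails, 64 mm thick and 76 mm tall, run between adjacent legs with their top edges flush with the underside of the top and their outer faces flush with the legs' outer faces.

B is a rectangular picture frame lying in the x–z plane (depth along y). The opening is 418 mm wide (x) by 854 mm tall (z), surrounded by a border 25 mm wide on all four sides. The frame is 21 mm deep and is made of two full-height vertical stiles with two horizontal rails fitted between them.

The picture frame is on top of the table, centred.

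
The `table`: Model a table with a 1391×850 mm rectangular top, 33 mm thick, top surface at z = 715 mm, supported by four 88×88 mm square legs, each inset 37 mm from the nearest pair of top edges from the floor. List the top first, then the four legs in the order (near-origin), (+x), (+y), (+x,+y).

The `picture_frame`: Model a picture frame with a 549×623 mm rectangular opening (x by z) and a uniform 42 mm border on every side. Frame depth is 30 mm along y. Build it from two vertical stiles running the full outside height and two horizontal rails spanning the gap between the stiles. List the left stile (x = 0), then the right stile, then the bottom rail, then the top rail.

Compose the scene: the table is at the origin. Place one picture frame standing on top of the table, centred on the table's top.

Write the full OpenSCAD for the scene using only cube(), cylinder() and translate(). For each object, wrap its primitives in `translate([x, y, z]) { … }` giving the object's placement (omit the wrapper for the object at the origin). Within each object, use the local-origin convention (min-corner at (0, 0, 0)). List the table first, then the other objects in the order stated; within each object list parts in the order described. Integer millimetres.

translate([0, 0, 682]) cube([1391, 850, 33]);
translate([37, 37, 0]) cube([88, 88, 682]);
translate([1266, 37, 0]) cube([88, 88, 682]);
translate([37, 725, 0]) cube([88, 88, 682]);
translate([1266, 725, 0]) cube([88, 88, 682]);
translate([379, 410, 715]) {
  cube([42, 30, 707]);
  translate([591, 0, 0]) cube([42, 30, 707]);
  translate([42, 0, 0]) cube([549, 30, 42]);
  translate([42, 0, 665]) cube([549, 30, 42]);
}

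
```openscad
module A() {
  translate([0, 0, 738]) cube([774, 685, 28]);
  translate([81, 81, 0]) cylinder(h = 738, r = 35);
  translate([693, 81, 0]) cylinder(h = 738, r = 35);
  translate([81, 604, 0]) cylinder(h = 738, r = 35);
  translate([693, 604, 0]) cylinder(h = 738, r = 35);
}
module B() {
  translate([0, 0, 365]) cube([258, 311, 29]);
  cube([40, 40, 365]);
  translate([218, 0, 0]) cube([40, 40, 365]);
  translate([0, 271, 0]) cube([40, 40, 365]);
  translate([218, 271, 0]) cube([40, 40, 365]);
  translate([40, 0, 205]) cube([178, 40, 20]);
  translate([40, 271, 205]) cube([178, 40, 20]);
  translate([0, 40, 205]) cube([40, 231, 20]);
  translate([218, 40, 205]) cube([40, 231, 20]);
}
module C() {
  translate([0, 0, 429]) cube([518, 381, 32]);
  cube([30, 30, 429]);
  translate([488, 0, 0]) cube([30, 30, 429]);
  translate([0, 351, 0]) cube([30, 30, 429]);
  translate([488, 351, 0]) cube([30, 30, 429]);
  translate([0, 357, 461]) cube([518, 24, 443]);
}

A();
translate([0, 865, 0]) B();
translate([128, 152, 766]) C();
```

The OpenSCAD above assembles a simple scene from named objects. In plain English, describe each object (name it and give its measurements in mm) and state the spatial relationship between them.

A is a table with a 774×685 mm rectangular top, 28 mm thick, top surface at z = 766 mm, supported by four round legs of 70 mm diameter, each leg's bounding box inset 46 mm from the nearest pair of top edges, running from the floor.

B is a four-legged stool. The seat is a 258×311×29 mm slab whose top surface is at z = 394 mm; four square legs, each 40×40 mm in cross-section, run from the floor (z = 0) to the underside of the seat, each flush with a corner of the seat. Four stretchers, 40 mm wide and 20 mm tall, connect adjacent legs with their undersides at z = 205 mm, each running between the inner faces of the legs it joins and aligned with the legs' outer faces on the other axis.

C is a chair. The seat is a 518×381×32 mm slab with its top at z = 461 mm, on four 30×30 mm corner legs (flush with the seat edges, standing on z = 0). A flat backrest 24 mm thick, 443 mm tall, spans the full seat width and rises from the seat top along its +y edge, rear face flush with the rear of the seat.

The stool is on the floor beside the table on its +y side. The chair is on top of the table, centred.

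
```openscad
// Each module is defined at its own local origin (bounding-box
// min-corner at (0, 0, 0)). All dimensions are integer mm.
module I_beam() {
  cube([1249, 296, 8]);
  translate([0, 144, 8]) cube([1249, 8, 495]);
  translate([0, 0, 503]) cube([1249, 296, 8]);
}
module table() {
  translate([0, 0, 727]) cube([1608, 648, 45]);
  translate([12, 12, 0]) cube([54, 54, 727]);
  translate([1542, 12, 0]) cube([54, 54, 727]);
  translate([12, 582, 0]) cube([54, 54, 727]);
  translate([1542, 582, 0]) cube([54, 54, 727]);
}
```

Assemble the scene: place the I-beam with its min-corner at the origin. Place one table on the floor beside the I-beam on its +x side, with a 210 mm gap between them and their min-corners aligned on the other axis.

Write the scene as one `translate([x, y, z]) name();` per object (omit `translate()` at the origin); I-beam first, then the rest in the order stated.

I_beam();
translate([1459, 0, 0]) table();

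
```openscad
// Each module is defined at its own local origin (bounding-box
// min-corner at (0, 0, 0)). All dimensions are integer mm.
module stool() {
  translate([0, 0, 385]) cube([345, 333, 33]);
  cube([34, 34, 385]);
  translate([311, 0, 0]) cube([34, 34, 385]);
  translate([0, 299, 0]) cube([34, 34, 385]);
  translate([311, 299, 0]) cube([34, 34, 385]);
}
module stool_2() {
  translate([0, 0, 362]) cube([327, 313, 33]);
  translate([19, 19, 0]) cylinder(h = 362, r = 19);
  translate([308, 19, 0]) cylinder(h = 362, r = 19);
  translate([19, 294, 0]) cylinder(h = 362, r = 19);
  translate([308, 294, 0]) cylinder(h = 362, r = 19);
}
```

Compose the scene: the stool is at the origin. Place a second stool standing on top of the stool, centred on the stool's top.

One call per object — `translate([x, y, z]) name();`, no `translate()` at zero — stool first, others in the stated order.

stool();
translate([9, 10, 418]) stool_2();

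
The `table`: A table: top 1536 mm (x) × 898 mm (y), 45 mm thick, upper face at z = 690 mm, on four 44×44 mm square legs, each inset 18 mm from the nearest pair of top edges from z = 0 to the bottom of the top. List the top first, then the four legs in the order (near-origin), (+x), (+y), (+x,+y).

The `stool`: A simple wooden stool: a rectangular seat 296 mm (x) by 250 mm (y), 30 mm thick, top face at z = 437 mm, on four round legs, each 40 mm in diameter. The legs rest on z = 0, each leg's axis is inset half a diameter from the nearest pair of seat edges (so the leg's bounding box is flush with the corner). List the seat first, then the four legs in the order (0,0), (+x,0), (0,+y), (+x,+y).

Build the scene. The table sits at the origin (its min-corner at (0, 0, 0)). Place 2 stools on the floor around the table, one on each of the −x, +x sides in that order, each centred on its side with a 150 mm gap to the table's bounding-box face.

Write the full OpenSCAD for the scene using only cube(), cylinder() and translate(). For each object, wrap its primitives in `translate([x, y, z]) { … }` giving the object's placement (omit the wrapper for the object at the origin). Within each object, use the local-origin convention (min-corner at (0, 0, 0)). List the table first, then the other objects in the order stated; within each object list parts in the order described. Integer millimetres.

translate([0, 0, 645]) cube([1536, 898, 45]);
translate([18, 18, 0]) cube([44, 44, 645]);
translate([1474, 18, 0]) cube([44, 44, 645]);
translate([18, 836, 0]) cube([44, 44, 645]);
translate([1474, 836, 0]) cube([44, 44, 645]);
translate([-446, 324, 0]) {
  translate([0, 0, 407]) cube([296, 250, 30]);
  translate([20, 20, 0]) cylinder(h = 407, r = 20);
  translate([276, 20, 0]) cylinder(h = 407, r = 20);
  translate([20, 230, 0]) cylinder(h = 407, r = 20);
  translate([276, 230, 0]) cylinder(h = 407, r = 20);
}
translate([1686, 324, 0]) {
  translate([0, 0, 407]) cube([296, 250, 30]);
  translate([20, 20, 0]) cylinder(h = 407, r = 20);
  translate([276, 20, 0]) cylinder(h = 407, r = 20);
  translate([20, 230, 0]) cylinder(h = 407, r = 20);
  translate([276, 230, 0]) cylinder(h = 407, r = 20);
}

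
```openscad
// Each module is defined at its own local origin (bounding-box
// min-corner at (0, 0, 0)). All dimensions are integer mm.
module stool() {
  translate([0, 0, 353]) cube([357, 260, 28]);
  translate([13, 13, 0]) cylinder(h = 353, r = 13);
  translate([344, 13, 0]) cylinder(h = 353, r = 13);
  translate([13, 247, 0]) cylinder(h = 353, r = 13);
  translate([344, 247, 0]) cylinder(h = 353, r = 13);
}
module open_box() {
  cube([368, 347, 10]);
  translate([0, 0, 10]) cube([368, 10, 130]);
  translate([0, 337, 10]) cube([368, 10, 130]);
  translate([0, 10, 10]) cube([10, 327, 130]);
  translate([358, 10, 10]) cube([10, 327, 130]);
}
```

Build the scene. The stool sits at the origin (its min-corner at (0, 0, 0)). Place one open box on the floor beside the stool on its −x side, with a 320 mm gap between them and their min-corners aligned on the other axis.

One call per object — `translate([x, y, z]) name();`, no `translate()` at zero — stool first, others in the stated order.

stool();
translate([-688, 0, 0]) open_box();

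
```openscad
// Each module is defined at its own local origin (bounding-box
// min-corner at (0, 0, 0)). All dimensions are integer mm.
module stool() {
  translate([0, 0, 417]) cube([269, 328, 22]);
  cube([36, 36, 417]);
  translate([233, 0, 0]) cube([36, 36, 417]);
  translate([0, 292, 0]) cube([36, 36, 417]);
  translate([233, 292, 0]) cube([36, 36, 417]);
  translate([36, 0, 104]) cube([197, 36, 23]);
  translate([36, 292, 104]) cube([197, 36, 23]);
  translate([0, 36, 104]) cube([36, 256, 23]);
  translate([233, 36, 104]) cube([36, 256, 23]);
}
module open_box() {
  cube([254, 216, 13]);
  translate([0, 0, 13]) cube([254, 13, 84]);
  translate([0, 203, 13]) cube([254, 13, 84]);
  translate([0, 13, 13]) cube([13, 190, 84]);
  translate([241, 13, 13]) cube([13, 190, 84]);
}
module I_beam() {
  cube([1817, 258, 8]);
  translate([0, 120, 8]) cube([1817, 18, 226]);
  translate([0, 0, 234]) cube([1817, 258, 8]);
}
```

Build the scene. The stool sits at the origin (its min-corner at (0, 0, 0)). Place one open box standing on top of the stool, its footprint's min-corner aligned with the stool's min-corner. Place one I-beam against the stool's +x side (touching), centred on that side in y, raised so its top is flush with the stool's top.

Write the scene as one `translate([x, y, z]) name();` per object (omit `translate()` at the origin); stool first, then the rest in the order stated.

stool();
translate([0, 0, 439]) open_box();
translate([269, 35, 197]) I_beam();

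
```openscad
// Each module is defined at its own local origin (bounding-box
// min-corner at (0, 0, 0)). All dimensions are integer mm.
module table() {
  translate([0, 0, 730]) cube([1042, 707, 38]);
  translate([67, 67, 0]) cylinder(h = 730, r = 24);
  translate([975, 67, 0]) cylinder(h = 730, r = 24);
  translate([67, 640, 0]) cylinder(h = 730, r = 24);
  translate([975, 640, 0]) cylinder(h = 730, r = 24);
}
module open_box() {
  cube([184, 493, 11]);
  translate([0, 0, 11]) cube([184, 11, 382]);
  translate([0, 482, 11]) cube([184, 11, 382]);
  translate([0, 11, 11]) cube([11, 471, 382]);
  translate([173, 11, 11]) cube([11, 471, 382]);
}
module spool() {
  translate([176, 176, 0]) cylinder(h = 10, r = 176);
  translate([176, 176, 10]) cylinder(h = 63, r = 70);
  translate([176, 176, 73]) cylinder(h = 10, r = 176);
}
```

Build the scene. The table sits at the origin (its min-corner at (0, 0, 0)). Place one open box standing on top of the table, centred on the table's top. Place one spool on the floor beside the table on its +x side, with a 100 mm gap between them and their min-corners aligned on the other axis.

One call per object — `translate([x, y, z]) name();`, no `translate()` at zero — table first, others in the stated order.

table();
translate([429, 107, 768]) open_box();
translate([1142, 0, 0]) spool();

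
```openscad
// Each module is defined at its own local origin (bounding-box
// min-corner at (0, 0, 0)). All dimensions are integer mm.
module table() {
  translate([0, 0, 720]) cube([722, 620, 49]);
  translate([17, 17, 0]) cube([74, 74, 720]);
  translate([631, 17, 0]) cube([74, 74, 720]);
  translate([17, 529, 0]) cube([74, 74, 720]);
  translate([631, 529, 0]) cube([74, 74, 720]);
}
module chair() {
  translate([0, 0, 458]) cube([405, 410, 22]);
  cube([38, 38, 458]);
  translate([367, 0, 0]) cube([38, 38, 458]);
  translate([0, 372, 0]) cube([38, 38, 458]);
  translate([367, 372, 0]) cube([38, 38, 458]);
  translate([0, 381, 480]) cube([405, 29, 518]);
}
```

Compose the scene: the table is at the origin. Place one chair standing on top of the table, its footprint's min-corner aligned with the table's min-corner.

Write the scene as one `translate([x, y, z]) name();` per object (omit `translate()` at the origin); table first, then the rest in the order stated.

table();
translate([0, 0, 769]) chair();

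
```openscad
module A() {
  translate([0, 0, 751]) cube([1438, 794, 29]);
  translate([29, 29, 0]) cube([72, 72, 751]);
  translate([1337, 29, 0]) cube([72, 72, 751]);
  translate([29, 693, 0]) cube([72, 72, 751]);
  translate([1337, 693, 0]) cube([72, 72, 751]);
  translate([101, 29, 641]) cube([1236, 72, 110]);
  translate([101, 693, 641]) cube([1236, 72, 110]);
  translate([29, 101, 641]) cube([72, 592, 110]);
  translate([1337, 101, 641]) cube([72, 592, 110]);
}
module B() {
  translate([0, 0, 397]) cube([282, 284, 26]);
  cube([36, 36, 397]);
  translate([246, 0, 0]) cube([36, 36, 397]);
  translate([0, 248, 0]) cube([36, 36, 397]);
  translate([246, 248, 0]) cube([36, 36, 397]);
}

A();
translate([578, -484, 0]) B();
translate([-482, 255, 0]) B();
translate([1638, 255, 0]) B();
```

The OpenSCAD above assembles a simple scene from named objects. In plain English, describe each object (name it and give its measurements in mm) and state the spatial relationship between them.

A is a table with a 1438×794 mm rectangular top, 29 mm thick, top surface at z = 780 mm, supported by four 72×72 mm square legs, each inset 29 mm from the nearest pair of top edges, running from the floor. Four apron rails, 72 mm thick and 110 mm tall, run between adjacent legs with their top edges flush with the underside of the top and their outer faces flush with the legs' outer faces.

B is a simple wooden stool: a rectangular seat 282 mm (x) by 284 mm (y), 26 mm thick, top face at z = 423 mm, on four square legs, each 36×36 mm in cross-section. The legs rest on z = 0, each flush with a corner of the seat.

Three stools sit around the table at the −y, −x, +x sides.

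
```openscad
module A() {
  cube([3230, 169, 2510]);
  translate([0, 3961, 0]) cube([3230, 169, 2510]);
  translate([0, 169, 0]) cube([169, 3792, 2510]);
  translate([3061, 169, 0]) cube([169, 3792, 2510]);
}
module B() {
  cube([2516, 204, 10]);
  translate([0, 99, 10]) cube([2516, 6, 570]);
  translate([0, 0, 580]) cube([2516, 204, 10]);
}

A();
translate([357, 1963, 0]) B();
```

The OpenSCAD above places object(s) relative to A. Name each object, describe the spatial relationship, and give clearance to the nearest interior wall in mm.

Clearances: x = 188, y = 1794; minimum 188 mm.

A is a house frame. B is an I-beam. The I-beam sits inside the house frame, centred. The clearance to the nearest interior wall is 188 mm.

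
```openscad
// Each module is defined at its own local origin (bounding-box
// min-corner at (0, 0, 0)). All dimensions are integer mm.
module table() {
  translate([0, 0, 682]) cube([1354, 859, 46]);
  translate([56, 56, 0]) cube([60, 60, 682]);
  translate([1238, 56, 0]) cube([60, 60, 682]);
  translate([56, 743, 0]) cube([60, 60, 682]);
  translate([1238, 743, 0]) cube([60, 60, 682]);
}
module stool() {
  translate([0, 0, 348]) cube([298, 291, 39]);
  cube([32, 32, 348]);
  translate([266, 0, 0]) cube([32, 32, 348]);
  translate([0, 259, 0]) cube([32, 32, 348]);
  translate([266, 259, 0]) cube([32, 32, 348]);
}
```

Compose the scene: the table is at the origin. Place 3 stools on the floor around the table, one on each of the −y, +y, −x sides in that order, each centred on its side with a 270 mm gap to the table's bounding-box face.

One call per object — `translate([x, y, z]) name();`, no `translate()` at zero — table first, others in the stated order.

table();
translate([528, -561, 0]) stool();
translate([528, 1129, 0]) stool();
translate([-568, 284, 0]) stool();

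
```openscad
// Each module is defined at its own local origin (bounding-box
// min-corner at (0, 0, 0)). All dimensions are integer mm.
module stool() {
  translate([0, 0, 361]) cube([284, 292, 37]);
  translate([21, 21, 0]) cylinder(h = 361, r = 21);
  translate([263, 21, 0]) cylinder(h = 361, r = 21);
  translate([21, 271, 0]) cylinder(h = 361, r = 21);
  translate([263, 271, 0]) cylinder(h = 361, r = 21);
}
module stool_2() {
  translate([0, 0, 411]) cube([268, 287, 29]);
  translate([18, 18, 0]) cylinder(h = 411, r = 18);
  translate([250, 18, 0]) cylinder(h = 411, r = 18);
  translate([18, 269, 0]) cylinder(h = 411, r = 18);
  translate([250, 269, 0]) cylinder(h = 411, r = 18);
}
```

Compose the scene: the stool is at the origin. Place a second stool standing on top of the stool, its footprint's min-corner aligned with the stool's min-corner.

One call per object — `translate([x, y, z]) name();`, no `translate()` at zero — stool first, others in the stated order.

stool();
translate([0, 0, 398]) stool_2();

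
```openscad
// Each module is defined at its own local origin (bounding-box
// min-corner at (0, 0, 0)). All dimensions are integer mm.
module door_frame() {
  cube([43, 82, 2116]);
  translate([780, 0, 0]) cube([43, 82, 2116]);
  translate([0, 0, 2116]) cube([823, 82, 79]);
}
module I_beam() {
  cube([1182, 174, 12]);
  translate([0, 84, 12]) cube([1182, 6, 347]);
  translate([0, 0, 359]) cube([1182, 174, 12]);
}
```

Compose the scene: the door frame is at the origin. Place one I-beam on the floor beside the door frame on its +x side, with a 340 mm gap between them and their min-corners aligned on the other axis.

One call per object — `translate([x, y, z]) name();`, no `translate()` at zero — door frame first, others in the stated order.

door_frame();
translate([1163, 0, 0]) I_beam();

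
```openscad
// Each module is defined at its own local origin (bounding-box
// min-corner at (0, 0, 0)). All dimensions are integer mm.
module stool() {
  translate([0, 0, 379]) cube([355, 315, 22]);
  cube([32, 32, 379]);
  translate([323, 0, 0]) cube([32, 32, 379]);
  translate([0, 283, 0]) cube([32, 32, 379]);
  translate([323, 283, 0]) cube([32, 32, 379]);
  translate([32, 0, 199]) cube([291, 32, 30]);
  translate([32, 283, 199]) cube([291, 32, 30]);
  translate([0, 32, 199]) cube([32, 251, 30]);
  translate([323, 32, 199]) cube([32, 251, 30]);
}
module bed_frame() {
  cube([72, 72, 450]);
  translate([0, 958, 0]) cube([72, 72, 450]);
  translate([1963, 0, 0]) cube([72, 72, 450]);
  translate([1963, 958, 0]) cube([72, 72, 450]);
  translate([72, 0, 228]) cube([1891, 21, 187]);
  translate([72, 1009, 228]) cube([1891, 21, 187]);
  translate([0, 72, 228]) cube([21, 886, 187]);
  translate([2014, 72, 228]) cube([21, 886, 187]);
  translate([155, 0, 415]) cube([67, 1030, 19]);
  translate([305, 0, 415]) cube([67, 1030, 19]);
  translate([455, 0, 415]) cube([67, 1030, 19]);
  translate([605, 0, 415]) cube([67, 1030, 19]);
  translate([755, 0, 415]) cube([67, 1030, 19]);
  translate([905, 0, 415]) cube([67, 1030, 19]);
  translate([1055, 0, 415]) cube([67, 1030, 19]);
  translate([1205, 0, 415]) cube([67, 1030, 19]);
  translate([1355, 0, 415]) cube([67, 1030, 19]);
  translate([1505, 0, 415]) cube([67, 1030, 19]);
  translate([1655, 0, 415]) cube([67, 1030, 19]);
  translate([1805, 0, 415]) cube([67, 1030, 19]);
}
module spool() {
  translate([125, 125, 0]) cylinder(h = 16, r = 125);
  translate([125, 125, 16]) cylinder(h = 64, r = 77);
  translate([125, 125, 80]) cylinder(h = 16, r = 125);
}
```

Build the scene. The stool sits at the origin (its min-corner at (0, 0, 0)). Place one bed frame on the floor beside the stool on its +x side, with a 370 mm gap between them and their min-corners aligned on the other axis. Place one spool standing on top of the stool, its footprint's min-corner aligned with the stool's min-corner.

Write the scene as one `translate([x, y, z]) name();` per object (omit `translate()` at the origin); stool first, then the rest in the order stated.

stool();
translate([725, 0, 0]) bed_frame();
translate([0, 0, 401]) spool();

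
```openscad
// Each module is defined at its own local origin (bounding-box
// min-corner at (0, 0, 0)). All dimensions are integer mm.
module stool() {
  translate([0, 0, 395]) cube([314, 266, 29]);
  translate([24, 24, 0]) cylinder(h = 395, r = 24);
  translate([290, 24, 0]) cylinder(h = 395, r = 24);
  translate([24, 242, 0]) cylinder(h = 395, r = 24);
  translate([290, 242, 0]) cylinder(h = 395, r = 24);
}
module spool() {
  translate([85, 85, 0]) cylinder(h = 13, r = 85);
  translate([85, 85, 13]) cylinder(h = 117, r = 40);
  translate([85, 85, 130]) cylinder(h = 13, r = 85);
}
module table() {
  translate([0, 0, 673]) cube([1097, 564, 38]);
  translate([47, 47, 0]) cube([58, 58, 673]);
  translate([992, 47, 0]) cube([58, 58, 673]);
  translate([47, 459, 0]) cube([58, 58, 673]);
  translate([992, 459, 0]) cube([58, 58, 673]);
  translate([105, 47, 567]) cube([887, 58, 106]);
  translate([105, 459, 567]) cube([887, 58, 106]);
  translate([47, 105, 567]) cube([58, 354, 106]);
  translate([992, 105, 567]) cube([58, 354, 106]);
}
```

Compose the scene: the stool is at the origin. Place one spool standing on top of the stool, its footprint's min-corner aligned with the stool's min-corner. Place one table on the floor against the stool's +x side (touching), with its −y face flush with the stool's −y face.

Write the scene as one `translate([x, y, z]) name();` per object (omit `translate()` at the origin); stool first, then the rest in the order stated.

stool();
translate([0, 0, 424]) spool();
translate([314, 0, 0]) table();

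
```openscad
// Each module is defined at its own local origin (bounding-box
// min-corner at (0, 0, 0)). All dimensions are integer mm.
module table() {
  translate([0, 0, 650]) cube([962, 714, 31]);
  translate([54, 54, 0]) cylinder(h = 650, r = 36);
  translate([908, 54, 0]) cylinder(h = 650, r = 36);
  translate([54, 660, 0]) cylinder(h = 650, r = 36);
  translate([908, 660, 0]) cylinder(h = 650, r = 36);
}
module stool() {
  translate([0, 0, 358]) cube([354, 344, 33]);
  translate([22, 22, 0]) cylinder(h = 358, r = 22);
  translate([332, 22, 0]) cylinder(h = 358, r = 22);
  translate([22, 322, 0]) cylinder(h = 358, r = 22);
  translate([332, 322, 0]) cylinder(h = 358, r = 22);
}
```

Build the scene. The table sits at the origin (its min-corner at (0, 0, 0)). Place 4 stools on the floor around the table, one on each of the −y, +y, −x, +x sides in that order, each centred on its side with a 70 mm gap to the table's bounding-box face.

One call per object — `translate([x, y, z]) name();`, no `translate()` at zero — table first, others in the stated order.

table();
translate([304, -414, 0]) stool();
translate([304, 784, 0]) stool();
translate([-424, 185, 0]) stool();
translate([1032, 185, 0]) stool();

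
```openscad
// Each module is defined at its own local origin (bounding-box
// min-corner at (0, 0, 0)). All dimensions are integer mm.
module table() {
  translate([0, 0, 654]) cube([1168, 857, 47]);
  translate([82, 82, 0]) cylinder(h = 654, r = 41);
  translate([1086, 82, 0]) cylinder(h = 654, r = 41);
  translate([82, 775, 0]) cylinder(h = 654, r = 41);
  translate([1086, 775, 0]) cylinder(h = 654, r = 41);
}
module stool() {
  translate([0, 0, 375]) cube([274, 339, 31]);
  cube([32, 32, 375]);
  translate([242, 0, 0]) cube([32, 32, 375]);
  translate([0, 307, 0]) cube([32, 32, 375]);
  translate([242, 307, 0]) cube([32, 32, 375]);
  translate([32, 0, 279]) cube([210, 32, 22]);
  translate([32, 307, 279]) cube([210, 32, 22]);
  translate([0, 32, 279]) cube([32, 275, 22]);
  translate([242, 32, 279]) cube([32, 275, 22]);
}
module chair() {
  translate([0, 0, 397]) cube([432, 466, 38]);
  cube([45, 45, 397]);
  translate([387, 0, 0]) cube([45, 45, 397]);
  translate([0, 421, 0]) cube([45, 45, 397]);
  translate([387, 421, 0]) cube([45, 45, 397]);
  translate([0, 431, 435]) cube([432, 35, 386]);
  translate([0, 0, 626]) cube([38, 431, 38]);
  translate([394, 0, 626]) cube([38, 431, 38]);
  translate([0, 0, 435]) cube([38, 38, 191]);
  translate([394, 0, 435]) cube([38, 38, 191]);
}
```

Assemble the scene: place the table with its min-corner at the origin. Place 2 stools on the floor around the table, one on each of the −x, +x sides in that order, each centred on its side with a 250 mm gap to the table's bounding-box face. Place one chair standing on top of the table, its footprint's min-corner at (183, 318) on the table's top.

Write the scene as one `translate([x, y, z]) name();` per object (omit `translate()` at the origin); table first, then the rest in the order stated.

table();
translate([-524, 259, 0]) stool();
translate([1418, 259, 0]) stool();
translate([183, 318, 701]) chair();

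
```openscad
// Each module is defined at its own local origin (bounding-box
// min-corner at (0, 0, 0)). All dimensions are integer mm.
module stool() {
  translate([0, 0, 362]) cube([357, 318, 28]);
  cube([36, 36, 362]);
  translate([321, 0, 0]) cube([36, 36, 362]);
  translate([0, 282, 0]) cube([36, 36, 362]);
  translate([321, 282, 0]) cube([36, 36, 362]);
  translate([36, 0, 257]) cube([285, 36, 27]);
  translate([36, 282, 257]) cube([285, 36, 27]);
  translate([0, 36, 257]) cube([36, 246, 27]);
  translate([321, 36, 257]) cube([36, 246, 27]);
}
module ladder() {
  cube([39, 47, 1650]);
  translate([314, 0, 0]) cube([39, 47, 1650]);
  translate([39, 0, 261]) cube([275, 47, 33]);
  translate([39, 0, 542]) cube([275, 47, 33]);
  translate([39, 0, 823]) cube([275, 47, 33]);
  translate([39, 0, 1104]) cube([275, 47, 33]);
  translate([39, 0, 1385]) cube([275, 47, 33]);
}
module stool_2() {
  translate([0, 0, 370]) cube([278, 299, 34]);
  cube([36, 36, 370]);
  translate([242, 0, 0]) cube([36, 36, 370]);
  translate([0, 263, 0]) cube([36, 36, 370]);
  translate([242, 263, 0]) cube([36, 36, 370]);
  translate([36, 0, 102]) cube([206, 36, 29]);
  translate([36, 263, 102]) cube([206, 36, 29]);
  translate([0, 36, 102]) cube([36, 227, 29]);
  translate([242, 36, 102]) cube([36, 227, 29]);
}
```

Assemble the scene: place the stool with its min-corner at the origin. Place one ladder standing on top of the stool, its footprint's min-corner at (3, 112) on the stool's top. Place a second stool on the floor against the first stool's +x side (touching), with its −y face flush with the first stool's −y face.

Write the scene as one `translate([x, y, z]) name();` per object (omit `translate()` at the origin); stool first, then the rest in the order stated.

stool();
translate([3, 112, 390]) ladder();
translate([357, 0, 0]) stool_2();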